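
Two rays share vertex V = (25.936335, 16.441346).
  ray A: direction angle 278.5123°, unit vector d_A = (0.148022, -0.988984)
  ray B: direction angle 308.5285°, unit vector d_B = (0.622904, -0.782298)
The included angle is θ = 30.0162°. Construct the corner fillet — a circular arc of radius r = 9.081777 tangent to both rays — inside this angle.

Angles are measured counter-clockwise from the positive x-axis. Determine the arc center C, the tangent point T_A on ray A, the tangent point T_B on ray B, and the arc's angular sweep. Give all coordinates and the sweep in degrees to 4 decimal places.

bisector direction at 293.5204° = (0.399076,-0.916918)
center distance |VC| = r/sin(θ/2) = 9.081777/sin(15.0081°) = 35.070789
C = V + |VC|·bis = (39.9322,-15.7157)
T_A = V + ((C−V)·d_A)·d_A = V + 33.8745·d_A = (30.9505,-17.0600)
T_B = V + ((C−V)·d_B)·d_B = V + 33.8745·d_B = (47.0369,-10.0586)
sweep = 180° − θ = 149.9838°

center=(39.9322,-15.7157) T_A=(30.9505,-17.0600) T_B=(47.0369,-10.0586) sweep=149.9838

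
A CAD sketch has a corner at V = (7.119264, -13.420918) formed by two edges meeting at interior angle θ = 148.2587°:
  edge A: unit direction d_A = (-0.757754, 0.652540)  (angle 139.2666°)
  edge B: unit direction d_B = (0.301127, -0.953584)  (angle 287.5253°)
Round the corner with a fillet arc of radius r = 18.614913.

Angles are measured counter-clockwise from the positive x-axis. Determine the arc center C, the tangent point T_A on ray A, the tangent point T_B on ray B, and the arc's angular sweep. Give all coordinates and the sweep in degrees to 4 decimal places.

bisector direction at 213.3960° = (-0.834887,-0.550422)
center distance |VC| = r/sin(θ/2) = 18.614913/sin(74.1294°) = 19.352605
C = V + |VC|·bis = (-9.0380,-24.0730)
T_A = V + ((C−V)·d_A)·d_A = V + 5.2923·d_A = (3.1090,-9.9675)
T_B = V + ((C−V)·d_B)·d_B = V + 5.2923·d_B = (8.7129,-18.4676)
sweep = 180° − θ = 31.7413°

center=(-9.0380,-24.0730) T_A=(3.1090,-9.9675) T_B=(8.7129,-18.4676) sweep=31.7413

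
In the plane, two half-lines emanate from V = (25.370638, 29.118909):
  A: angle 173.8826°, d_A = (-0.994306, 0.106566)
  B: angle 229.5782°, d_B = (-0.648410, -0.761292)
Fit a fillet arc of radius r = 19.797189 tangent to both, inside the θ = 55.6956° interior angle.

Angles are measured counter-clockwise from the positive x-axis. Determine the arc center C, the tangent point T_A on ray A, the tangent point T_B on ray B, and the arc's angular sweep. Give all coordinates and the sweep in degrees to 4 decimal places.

bisector direction at 201.7304° = (-0.928936,-0.370240)
center distance |VC| = r/sin(θ/2) = 19.797189/sin(27.8478°) = 42.380973
C = V + |VC|·bis = (-13.9986,13.4278)
T_A = V + ((C−V)·d_A)·d_A = V + 37.4729·d_A = (-11.8889,33.1122)
T_B = V + ((C−V)·d_B)·d_B = V + 37.4729·d_B = (1.0729,0.5911)
sweep = 180° − θ = 124.3044°

center=(-13.9986,13.4278) T_A=(-11.8889,33.1122) T_B=(1.0729,0.5911) sweep=124.3044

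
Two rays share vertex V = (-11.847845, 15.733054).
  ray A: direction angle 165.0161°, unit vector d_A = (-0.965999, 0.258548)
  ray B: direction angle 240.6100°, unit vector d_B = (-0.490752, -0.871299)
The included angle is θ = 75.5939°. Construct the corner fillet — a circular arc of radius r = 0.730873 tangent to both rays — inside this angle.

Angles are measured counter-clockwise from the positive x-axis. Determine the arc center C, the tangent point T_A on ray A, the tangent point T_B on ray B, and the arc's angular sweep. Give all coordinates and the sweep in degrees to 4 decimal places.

bisector direction at 202.8131° = (-0.921775,-0.387726)
center distance |VC| = r/sin(θ/2) = 0.730873/sin(37.7970°) = 1.192551
C = V + |VC|·bis = (-12.9471,15.2707)
T_A = V + ((C−V)·d_A)·d_A = V + 0.9423·d_A = (-12.7581,15.9767)
T_B = V + ((C−V)·d_B)·d_B = V + 0.9423·d_B = (-12.3103,14.9120)
sweep = 180° − θ = 104.4061°

center=(-12.9471,15.2707) T_A=(-12.7581,15.9767) T_B=(-12.3103,14.9120) sweep=104.4061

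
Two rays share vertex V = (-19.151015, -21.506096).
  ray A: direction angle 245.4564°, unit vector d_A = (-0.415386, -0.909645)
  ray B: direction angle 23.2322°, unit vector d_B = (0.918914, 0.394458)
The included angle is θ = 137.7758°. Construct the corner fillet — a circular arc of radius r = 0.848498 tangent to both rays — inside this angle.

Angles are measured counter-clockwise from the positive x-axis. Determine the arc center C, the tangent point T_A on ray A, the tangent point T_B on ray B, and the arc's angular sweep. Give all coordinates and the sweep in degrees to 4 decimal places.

bisector direction at 314.3443° = (0.698968,-0.715153)
center distance |VC| = r/sin(θ/2) = 0.848498/sin(68.8879°) = 0.909549
C = V + |VC|·bis = (-18.5153,-22.1566)
T_A = V + ((C−V)·d_A)·d_A = V + 0.3276·d_A = (-19.2871,-21.8041)
T_B = V + ((C−V)·d_B)·d_B = V + 0.3276·d_B = (-18.8500,-21.3769)
sweep = 180° − θ = 42.2242°

center=(-18.5153,-22.1566) T_A=(-19.2871,-21.8041) T_B=(-18.8500,-21.3769) sweep=42.2242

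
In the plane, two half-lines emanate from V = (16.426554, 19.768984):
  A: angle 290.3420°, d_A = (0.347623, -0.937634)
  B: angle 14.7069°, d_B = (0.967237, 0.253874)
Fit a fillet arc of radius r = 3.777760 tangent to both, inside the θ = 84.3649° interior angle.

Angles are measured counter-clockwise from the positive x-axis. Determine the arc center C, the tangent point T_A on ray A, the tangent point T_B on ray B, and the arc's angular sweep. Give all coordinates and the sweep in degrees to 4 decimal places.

center=(21.4179,17.1734) T_A=(17.8757,15.8601) T_B=(20.4588,20.8273) sweep=95.6351

bisector direction at 332.5244° = (0.887208,-0.461370)
center distance |VC| = r/sin(θ/2) = 3.777760/sin(42.1825°) = 5.625906
C = V + |VC|·bis = (21.4179,17.1734)
T_A = V + ((C−V)·d_A)·d_A = V + 4.1689·d_A = (17.8757,15.8601)
T_B = V + ((C−V)·d_B)·d_B = V + 4.1689·d_B = (20.4588,20.8273)
sweep = 180° − θ = 95.6351°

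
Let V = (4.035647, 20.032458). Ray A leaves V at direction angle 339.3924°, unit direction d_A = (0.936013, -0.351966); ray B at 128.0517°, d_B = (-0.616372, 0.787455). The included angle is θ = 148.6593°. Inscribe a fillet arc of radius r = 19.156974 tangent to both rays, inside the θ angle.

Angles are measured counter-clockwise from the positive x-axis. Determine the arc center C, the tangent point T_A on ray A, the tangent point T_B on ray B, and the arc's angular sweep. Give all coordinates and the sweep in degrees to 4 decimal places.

bisector direction at 53.7221° = (0.591703,0.806156)
center distance |VC| = r/sin(θ/2) = 19.156974/sin(74.3297°) = 19.896494
C = V + |VC|·bis = (15.8085,36.0721)
T_A = V + ((C−V)·d_A)·d_A = V + 5.3741·d_A = (9.0659,18.1410)
T_B = V + ((C−V)·d_B)·d_B = V + 5.3741·d_B = (0.7232,24.2643)
sweep = 180° − θ = 31.3407°

center=(15.8085,36.0721) T_A=(9.0659,18.1410) T_B=(0.7232,24.2643) sweep=31.3407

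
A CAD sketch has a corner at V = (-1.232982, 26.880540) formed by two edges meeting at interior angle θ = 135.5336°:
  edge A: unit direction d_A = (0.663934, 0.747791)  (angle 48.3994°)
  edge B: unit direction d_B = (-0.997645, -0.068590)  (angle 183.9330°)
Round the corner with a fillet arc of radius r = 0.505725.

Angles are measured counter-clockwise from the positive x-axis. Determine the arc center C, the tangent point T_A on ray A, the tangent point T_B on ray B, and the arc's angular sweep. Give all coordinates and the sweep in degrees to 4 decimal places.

bisector direction at 116.1662° = (-0.440976,0.897519)
center distance |VC| = r/sin(θ/2) = 0.505725/sin(67.7668°) = 0.546345
C = V + |VC|·bis = (-1.4739,27.3709)
T_A = V + ((C−V)·d_A)·d_A = V + 0.2067·d_A = (-1.0957,27.0351)
T_B = V + ((C−V)·d_B)·d_B = V + 0.2067·d_B = (-1.4392,26.8664)
sweep = 180° − θ = 44.4664°

center=(-1.4739,27.3709) T_A=(-1.0957,27.0351) T_B=(-1.4392,26.8664) sweep=44.4664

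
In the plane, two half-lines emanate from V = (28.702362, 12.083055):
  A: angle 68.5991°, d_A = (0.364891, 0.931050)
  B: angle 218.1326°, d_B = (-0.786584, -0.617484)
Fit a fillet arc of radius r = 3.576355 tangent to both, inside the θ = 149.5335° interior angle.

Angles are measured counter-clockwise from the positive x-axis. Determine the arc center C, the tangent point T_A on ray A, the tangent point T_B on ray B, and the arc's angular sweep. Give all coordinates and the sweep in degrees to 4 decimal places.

center=(25.7280,14.2948) T_A=(29.0577,12.9898) T_B=(27.9363,11.4817) sweep=30.4665

bisector direction at 143.3659° = (-0.802462,0.596703)
center distance |VC| = r/sin(θ/2) = 3.576355/sin(74.7668°) = 3.706589
C = V + |VC|·bis = (25.7280,14.2948)
T_A = V + ((C−V)·d_A)·d_A = V + 0.9739·d_A = (29.0577,12.9898)
T_B = V + ((C−V)·d_B)·d_B = V + 0.9739·d_B = (27.9363,11.4817)
sweep = 180° − θ = 30.4665°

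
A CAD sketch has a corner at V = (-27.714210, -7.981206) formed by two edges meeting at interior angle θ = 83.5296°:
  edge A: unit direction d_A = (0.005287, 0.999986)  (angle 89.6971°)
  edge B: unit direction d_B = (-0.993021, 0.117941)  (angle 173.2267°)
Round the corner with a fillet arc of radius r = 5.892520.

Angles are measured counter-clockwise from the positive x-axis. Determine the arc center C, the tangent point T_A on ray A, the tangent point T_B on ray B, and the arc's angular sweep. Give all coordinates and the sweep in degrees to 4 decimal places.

bisector direction at 131.4619° = (-0.662122,0.749396)
center distance |VC| = r/sin(θ/2) = 5.892520/sin(41.7648°) = 8.846640
C = V + |VC|·bis = (-33.5718,-1.3516)
T_A = V + ((C−V)·d_A)·d_A = V + 6.5986·d_A = (-27.6793,-1.3827)
T_B = V + ((C−V)·d_B)·d_B = V + 6.5986·d_B = (-34.2667,-7.2030)
sweep = 180° − θ = 96.4704°

center=(-33.5718,-1.3516) T_A=(-27.6793,-1.3827) T_B=(-34.2667,-7.2030) sweep=96.4704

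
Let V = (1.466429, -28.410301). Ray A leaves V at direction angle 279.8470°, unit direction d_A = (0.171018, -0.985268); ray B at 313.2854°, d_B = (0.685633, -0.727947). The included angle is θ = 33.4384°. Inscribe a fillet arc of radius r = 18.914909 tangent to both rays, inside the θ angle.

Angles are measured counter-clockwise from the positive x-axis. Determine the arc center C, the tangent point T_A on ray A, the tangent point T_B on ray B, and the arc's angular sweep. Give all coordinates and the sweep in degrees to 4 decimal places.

bisector direction at 296.5662° = (0.447232,-0.894418)
center distance |VC| = r/sin(θ/2) = 18.914909/sin(16.7192°) = 65.749486
C = V + |VC|·bis = (30.8717,-87.2178)
T_A = V + ((C−V)·d_A)·d_A = V + 62.9700·d_A = (12.2354,-90.4526)
T_B = V + ((C−V)·d_B)·d_B = V + 62.9700·d_B = (44.6407,-74.2492)
sweep = 180° − θ = 146.5616°

center=(30.8717,-87.2178) T_A=(12.2354,-90.4526) T_B=(44.6407,-74.2492) sweep=146.5616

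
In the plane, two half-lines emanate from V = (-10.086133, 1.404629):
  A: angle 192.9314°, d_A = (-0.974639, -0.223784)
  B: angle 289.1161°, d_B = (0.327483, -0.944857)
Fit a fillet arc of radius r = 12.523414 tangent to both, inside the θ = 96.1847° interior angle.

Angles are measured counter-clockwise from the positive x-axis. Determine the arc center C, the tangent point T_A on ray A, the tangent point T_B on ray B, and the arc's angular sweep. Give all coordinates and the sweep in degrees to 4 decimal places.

bisector direction at 241.0237° = (-0.484447,-0.874821)
center distance |VC| = r/sin(θ/2) = 12.523414/sin(48.0924°) = 16.827516
C = V + |VC|·bis = (-18.2382,-13.3164)
T_A = V + ((C−V)·d_A)·d_A = V + 11.2396·d_A = (-21.0407,-1.1106)
T_B = V + ((C−V)·d_B)·d_B = V + 11.2396·d_B = (-6.4053,-9.2152)
sweep = 180° − θ = 83.8153°

center=(-18.2382,-13.3164) T_A=(-21.0407,-1.1106) T_B=(-6.4053,-9.2152) sweep=83.8153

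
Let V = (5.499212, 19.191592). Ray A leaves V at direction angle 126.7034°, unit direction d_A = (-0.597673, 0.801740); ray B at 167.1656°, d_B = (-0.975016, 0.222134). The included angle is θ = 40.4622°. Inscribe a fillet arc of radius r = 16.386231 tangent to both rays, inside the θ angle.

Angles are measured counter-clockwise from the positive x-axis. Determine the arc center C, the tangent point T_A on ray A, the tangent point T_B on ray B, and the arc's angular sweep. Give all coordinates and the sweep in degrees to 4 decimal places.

center=(-34.2120,45.0449) T_A=(-21.0745,54.8386) T_B=(-37.8519,29.0681) sweep=139.5378

bisector direction at 146.9345° = (-0.838047,0.545597)
center distance |VC| = r/sin(θ/2) = 16.386231/sin(20.2311°) = 47.385404
C = V + |VC|·bis = (-34.2120,45.0449)
T_A = V + ((C−V)·d_A)·d_A = V + 44.4620·d_A = (-21.0745,54.8386)
T_B = V + ((C−V)·d_B)·d_B = V + 44.4620·d_B = (-37.8519,29.0681)
sweep = 180° − θ = 139.5378°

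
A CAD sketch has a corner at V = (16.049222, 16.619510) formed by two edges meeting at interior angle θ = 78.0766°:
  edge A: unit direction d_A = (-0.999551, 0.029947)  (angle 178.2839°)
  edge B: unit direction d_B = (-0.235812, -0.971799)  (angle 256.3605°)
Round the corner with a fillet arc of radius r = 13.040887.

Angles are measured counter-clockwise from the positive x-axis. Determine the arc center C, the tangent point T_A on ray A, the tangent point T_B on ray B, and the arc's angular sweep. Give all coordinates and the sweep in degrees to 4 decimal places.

bisector direction at 217.3222° = (-0.795239,-0.606297)
center distance |VC| = r/sin(θ/2) = 13.040887/sin(39.0383°) = 20.705088
C = V + |VC|·bis = (-0.4163,4.0661)
T_A = V + ((C−V)·d_A)·d_A = V + 16.0822·d_A = (-0.0257,17.1011)
T_B = V + ((C−V)·d_B)·d_B = V + 16.0822·d_B = (12.2569,0.9909)
sweep = 180° − θ = 101.9234°

center=(-0.4163,4.0661) T_A=(-0.0257,17.1011) T_B=(12.2569,0.9909) sweep=101.9234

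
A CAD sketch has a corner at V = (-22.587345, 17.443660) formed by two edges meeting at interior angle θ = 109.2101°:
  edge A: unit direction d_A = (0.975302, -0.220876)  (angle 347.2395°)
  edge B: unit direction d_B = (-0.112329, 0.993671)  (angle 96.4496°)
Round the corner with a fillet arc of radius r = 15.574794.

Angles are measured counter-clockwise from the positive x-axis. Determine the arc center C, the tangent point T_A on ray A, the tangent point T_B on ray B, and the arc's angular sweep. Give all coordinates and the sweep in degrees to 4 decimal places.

bisector direction at 41.8446° = (0.744958,0.667112)
center distance |VC| = r/sin(θ/2) = 15.574794/sin(54.6050°) = 19.105984
C = V + |VC|·bis = (-8.3542,30.1895)
T_A = V + ((C−V)·d_A)·d_A = V + 11.0664·d_A = (-11.7943,14.9994)
T_B = V + ((C−V)·d_B)·d_B = V + 11.0664·d_B = (-23.8304,28.4400)
sweep = 180° − θ = 70.7899°

center=(-8.3542,30.1895) T_A=(-11.7943,14.9994) T_B=(-23.8304,28.4400) sweep=70.7899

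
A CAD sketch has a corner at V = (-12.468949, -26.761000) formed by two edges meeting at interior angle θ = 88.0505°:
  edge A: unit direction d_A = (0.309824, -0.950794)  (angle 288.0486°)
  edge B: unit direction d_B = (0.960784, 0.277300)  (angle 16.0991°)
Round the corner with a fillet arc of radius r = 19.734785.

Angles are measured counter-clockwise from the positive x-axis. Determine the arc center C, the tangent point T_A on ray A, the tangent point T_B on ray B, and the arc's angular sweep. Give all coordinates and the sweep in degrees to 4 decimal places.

center=(12.6207,-40.0600) T_A=(-6.1430,-46.1743) T_B=(7.1483,-21.0991) sweep=91.9495

bisector direction at 332.0738° = (0.883552,-0.468333)
center distance |VC| = r/sin(θ/2) = 19.734785/sin(44.0252°) = 28.396383
C = V + |VC|·bis = (12.6207,-40.0600)
T_A = V + ((C−V)·d_A)·d_A = V + 20.4180·d_A = (-6.1430,-46.1743)
T_B = V + ((C−V)·d_B)·d_B = V + 20.4180·d_B = (7.1483,-21.0991)
sweep = 180° − θ = 91.9495°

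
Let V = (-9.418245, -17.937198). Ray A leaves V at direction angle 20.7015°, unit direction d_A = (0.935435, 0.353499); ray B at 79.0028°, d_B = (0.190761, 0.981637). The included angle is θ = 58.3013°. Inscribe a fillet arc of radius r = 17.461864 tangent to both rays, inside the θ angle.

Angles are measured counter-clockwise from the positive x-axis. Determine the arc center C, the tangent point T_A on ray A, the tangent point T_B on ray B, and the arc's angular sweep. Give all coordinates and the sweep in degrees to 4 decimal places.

center=(13.6952,9.4645) T_A=(19.8680,-6.8700) T_B=(-3.4460,12.7955) sweep=121.6987

bisector direction at 49.8522° = (0.644762,0.764383)
center distance |VC| = r/sin(θ/2) = 17.461864/sin(29.1506°) = 35.848062
C = V + |VC|·bis = (13.6952,9.4645)
T_A = V + ((C−V)·d_A)·d_A = V + 31.3076·d_A = (19.8680,-6.8700)
T_B = V + ((C−V)·d_B)·d_B = V + 31.3076·d_B = (-3.4460,12.7955)
sweep = 180° − θ = 121.6987°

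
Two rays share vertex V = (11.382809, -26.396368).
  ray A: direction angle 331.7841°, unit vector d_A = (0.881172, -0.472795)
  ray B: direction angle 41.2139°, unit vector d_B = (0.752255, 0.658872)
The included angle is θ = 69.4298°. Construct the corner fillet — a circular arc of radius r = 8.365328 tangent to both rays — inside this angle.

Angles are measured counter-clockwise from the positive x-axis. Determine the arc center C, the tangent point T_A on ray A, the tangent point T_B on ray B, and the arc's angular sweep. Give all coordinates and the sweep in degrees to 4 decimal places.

bisector direction at 6.4990° = (0.993574,0.113186)
center distance |VC| = r/sin(θ/2) = 8.365328/sin(34.7149°) = 14.689072
C = V + |VC|·bis = (25.9775,-24.7338)
T_A = V + ((C−V)·d_A)·d_A = V + 12.0744·d_A = (22.0224,-32.1051)
T_B = V + ((C−V)·d_B)·d_B = V + 12.0744·d_B = (20.4658,-18.4409)
sweep = 180° − θ = 110.5702°

center=(25.9775,-24.7338) T_A=(22.0224,-32.1051) T_B=(20.4658,-18.4409) sweep=110.5702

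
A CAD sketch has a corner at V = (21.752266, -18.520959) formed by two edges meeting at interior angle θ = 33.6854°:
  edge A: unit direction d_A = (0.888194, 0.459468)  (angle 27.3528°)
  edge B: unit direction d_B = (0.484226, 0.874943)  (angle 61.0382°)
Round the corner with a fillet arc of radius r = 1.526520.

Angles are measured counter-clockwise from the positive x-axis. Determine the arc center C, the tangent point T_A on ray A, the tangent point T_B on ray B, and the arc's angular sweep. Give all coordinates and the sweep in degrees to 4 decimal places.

bisector direction at 44.1955° = (0.716965,0.697109)
center distance |VC| = r/sin(θ/2) = 1.526520/sin(16.8427°) = 5.268492
C = V + |VC|·bis = (25.5296,-14.8482)
T_A = V + ((C−V)·d_A)·d_A = V + 5.0425·d_A = (26.2310,-16.2041)
T_B = V + ((C−V)·d_B)·d_B = V + 5.0425·d_B = (24.1940,-14.1091)
sweep = 180° − θ = 146.3146°

center=(25.5296,-14.8482) T_A=(26.2310,-16.2041) T_B=(24.1940,-14.1091) sweep=146.3146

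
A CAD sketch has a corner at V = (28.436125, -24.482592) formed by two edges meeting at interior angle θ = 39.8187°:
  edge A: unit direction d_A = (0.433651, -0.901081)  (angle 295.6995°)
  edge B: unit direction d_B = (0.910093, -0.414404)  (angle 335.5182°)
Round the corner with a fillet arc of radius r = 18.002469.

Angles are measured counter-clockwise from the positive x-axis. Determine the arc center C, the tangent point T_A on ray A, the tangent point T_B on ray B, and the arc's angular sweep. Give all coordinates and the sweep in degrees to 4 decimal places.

bisector direction at 315.6089° = (0.714581,-0.699553)
center distance |VC| = r/sin(θ/2) = 18.002469/sin(19.9093°) = 52.865565
C = V + |VC|·bis = (66.2128,-61.4649)
T_A = V + ((C−V)·d_A)·d_A = V + 49.7059·d_A = (49.9912,-69.2716)
T_B = V + ((C−V)·d_B)·d_B = V + 49.7059·d_B = (73.6731,-45.0809)
sweep = 180° − θ = 140.1813°

center=(66.2128,-61.4649) T_A=(49.9912,-69.2716) T_B=(73.6731,-45.0809) sweep=140.1813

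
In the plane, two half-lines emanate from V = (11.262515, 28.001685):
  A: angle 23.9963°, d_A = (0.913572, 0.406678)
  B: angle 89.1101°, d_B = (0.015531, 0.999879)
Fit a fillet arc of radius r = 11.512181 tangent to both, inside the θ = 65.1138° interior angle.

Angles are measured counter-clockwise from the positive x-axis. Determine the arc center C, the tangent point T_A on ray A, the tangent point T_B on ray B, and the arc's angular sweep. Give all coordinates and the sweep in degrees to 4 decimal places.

center=(23.0533,45.8517) T_A=(27.7351,35.3345) T_B=(11.5426,46.0305) sweep=114.8862

bisector direction at 56.5532° = (0.551162,0.834398)
center distance |VC| = r/sin(θ/2) = 11.512181/sin(32.5569°) = 21.392662
C = V + |VC|·bis = (23.0533,45.8517)
T_A = V + ((C−V)·d_A)·d_A = V + 18.0310·d_A = (27.7351,35.3345)
T_B = V + ((C−V)·d_B)·d_B = V + 18.0310·d_B = (11.5426,46.0305)
sweep = 180° − θ = 114.8862°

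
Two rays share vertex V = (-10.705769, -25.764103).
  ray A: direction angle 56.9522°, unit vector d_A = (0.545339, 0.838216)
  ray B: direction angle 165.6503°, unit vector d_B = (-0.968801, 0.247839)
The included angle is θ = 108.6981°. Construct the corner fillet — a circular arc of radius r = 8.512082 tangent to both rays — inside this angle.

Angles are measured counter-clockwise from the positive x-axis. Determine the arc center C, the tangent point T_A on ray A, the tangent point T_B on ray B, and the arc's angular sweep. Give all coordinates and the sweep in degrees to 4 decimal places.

bisector direction at 111.3013° = (-0.363272,0.931683)
center distance |VC| = r/sin(θ/2) = 8.512082/sin(54.3490°) = 10.475341
C = V + |VC|·bis = (-14.5112,-16.0044)
T_A = V + ((C−V)·d_A)·d_A = V + 6.1055·d_A = (-7.3762,-20.6464)
T_B = V + ((C−V)·d_B)·d_B = V + 6.1055·d_B = (-16.6208,-24.2509)
sweep = 180° − θ = 71.3019°

center=(-14.5112,-16.0044) T_A=(-7.3762,-20.6464) T_B=(-16.6208,-24.2509) sweep=71.3019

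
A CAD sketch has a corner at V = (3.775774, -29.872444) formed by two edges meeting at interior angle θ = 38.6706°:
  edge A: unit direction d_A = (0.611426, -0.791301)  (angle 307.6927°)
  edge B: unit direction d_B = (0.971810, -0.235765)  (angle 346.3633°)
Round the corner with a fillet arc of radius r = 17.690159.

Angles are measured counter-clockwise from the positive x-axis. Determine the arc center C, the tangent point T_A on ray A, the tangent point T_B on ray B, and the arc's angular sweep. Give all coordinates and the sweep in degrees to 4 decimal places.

bisector direction at 327.0280° = (0.838937,-0.544229)
center distance |VC| = r/sin(θ/2) = 17.690159/sin(19.3353°) = 53.429124
C = V + |VC|·bis = (48.5994,-58.9501)
T_A = V + ((C−V)·d_A)·d_A = V + 50.4156·d_A = (34.6012,-69.7664)
T_B = V + ((C−V)·d_B)·d_B = V + 50.4156·d_B = (52.7701,-41.7587)
sweep = 180° − θ = 141.3294°

center=(48.5994,-58.9501) T_A=(34.6012,-69.7664) T_B=(52.7701,-41.7587) sweep=141.3294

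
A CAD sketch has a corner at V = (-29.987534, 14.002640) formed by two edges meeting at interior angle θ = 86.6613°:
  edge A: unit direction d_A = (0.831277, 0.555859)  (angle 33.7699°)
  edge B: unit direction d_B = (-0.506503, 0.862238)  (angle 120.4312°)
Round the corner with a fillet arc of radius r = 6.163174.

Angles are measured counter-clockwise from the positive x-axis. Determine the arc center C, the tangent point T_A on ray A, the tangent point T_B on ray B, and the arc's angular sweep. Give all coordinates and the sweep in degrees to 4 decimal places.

bisector direction at 77.1005° = (0.223241,0.974763)
center distance |VC| = r/sin(θ/2) = 6.163174/sin(43.3306°) = 8.981501
C = V + |VC|·bis = (-27.9825,22.7575)
T_A = V + ((C−V)·d_A)·d_A = V + 6.5332·d_A = (-24.5566,17.6342)
T_B = V + ((C−V)·d_B)·d_B = V + 6.5332·d_B = (-33.2966,19.6358)
sweep = 180° − θ = 93.3387°

center=(-27.9825,22.7575) T_A=(-24.5566,17.6342) T_B=(-33.2966,19.6358) sweep=93.3387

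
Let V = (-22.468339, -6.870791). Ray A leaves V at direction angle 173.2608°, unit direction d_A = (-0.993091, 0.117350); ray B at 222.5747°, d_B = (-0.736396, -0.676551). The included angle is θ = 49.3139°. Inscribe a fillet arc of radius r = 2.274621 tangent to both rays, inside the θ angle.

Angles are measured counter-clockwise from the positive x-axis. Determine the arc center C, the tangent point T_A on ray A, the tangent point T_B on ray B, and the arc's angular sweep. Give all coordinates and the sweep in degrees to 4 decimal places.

bisector direction at 197.9177° = (-0.951499,-0.307651)
center distance |VC| = r/sin(θ/2) = 2.274621/sin(24.6569°) = 5.452316
C = V + |VC|·bis = (-27.6562,-8.5482)
T_A = V + ((C−V)·d_A)·d_A = V + 4.9552·d_A = (-27.3893,-6.2893)
T_B = V + ((C−V)·d_B)·d_B = V + 4.9552·d_B = (-26.1173,-10.2232)
sweep = 180° − θ = 130.6861°

center=(-27.6562,-8.5482) T_A=(-27.3893,-6.2893) T_B=(-26.1173,-10.2232) sweep=130.6861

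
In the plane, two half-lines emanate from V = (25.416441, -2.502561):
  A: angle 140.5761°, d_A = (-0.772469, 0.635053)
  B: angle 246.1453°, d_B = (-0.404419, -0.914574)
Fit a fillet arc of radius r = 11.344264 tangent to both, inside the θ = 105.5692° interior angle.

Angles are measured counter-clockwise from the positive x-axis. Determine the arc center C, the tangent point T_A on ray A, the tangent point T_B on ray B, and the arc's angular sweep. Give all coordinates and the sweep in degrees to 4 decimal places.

center=(11.5570,-5.7943) T_A=(18.7612,2.9688) T_B=(21.9321,-10.3821) sweep=74.4308

bisector direction at 193.3607° = (-0.972935,-0.231081)
center distance |VC| = r/sin(θ/2) = 11.344264/sin(52.7846°) = 14.245013
C = V + |VC|·bis = (11.5570,-5.7943)
T_A = V + ((C−V)·d_A)·d_A = V + 8.6156·d_A = (18.7612,2.9688)
T_B = V + ((C−V)·d_B)·d_B = V + 8.6156·d_B = (21.9321,-10.3821)
sweep = 180° − θ = 74.4308°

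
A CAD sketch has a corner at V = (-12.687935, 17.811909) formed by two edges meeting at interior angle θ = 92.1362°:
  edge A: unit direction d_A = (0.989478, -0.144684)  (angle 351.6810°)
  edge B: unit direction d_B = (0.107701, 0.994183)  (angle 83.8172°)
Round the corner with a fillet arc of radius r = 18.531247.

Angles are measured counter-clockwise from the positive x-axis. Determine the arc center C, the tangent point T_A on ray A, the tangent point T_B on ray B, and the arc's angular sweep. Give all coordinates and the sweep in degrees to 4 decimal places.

bisector direction at 37.7491° = (0.790699,0.612205)
center distance |VC| = r/sin(θ/2) = 18.531247/sin(46.0681°) = 25.731948
C = V + |VC|·bis = (7.6583,33.5651)
T_A = V + ((C−V)·d_A)·d_A = V + 17.8529·d_A = (4.9771,15.2289)
T_B = V + ((C−V)·d_B)·d_B = V + 17.8529·d_B = (-10.7652,35.5610)
sweep = 180° − θ = 87.8638°

center=(7.6583,33.5651) T_A=(4.9771,15.2289) T_B=(-10.7652,35.5610) sweep=87.8638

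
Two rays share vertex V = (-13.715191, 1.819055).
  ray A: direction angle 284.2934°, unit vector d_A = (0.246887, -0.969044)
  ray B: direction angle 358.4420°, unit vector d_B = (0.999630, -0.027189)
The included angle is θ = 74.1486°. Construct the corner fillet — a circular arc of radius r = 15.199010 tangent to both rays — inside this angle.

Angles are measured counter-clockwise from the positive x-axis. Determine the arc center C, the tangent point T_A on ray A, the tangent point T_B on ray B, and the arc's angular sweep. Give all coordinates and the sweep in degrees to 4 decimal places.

center=(5.9796,-13.9213) T_A=(-8.7489,-17.6737) T_B=(6.3928,1.2721) sweep=105.8514

bisector direction at 321.3677° = (0.781169,-0.624320)
center distance |VC| = r/sin(θ/2) = 15.199010/sin(37.0743°) = 25.211920
C = V + |VC|·bis = (5.9796,-13.9213)
T_A = V + ((C−V)·d_A)·d_A = V + 20.1154·d_A = (-8.7489,-17.6737)
T_B = V + ((C−V)·d_B)·d_B = V + 20.1154·d_B = (6.3928,1.2721)
sweep = 180° − θ = 105.8514°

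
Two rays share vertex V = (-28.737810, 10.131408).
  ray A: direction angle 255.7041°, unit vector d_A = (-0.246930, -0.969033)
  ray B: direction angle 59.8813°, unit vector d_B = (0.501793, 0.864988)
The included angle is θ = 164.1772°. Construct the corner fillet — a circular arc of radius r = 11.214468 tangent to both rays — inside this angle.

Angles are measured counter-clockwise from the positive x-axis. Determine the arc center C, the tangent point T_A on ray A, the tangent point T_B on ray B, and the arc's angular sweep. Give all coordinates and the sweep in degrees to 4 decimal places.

bisector direction at 337.7927° = (0.925822,-0.377959)
center distance |VC| = r/sin(θ/2) = 11.214468/sin(82.0886°) = 11.322232
C = V + |VC|·bis = (-18.2554,5.8521)
T_A = V + ((C−V)·d_A)·d_A = V + 1.5584·d_A = (-29.1226,8.6213)
T_B = V + ((C−V)·d_B)·d_B = V + 1.5584·d_B = (-27.9558,11.4794)
sweep = 180° − θ = 15.8228°

center=(-18.2554,5.8521) T_A=(-29.1226,8.6213) T_B=(-27.9558,11.4794) sweep=15.8228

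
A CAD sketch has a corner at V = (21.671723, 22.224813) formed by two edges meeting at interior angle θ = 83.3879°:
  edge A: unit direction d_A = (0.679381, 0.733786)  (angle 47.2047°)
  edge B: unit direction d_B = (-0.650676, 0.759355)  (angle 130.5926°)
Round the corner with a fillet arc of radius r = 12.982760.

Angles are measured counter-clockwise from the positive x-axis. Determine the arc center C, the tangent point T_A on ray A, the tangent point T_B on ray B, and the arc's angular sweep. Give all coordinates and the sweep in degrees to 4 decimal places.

bisector direction at 88.8987° = (0.019221,0.999815)
center distance |VC| = r/sin(θ/2) = 12.982760/sin(41.6940°) = 19.518500
C = V + |VC|·bis = (22.0469,41.7397)
T_A = V + ((C−V)·d_A)·d_A = V + 14.5746·d_A = (31.5735,32.9195)
T_B = V + ((C−V)·d_B)·d_B = V + 14.5746·d_B = (12.1884,33.2921)
sweep = 180° − θ = 96.6121°

center=(22.0469,41.7397) T_A=(31.5735,32.9195) T_B=(12.1884,33.2921) sweep=96.6121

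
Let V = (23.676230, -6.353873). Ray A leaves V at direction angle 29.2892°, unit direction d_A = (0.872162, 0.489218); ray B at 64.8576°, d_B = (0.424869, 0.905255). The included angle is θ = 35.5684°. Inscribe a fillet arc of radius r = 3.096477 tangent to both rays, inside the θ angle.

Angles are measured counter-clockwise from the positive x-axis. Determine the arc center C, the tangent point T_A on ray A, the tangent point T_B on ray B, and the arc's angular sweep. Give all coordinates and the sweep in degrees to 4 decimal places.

bisector direction at 47.0734° = (0.681061,0.732227)
center distance |VC| = r/sin(θ/2) = 3.096477/sin(17.7842°) = 10.138000
C = V + |VC|·bis = (30.5808,1.0694)
T_A = V + ((C−V)·d_A)·d_A = V + 9.6535·d_A = (32.0957,-1.6312)
T_B = V + ((C−V)·d_B)·d_B = V + 9.6535·d_B = (27.7777,2.3850)
sweep = 180° − θ = 144.4316°

center=(30.5808,1.0694) T_A=(32.0957,-1.6312) T_B=(27.7777,2.3850) sweep=144.4316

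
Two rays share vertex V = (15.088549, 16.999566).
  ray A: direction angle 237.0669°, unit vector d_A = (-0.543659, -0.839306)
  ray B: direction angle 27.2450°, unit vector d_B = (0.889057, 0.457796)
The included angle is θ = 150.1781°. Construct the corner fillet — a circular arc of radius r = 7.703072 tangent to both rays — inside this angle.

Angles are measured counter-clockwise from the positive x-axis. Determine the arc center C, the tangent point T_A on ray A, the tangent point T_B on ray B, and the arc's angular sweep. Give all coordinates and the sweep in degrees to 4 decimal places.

center=(20.4386,11.0901) T_A=(13.9734,15.2780) T_B=(16.9122,17.9386) sweep=29.8219

bisector direction at 312.1560° = (0.671151,-0.741321)
center distance |VC| = r/sin(θ/2) = 7.703072/sin(75.0891°) = 7.971497
C = V + |VC|·bis = (20.4386,11.0901)
T_A = V + ((C−V)·d_A)·d_A = V + 2.0512·d_A = (13.9734,15.2780)
T_B = V + ((C−V)·d_B)·d_B = V + 2.0512·d_B = (16.9122,17.9386)
sweep = 180° − θ = 29.8219°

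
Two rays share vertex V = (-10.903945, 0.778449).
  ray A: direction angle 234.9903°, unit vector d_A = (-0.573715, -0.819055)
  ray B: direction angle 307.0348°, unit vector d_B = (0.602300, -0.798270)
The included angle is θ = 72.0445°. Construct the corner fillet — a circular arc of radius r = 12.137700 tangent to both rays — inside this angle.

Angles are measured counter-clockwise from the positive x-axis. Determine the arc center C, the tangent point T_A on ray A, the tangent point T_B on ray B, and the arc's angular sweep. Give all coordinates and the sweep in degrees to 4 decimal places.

bisector direction at 271.0125° = (0.017671,-0.999844)
center distance |VC| = r/sin(θ/2) = 12.137700/sin(36.0222°) = 20.638859
C = V + |VC|·bis = (-10.5392,-19.8572)
T_A = V + ((C−V)·d_A)·d_A = V + 16.6925·d_A = (-20.4807,-12.8936)
T_B = V + ((C−V)·d_B)·d_B = V + 16.6925·d_B = (-0.8501,-12.5467)
sweep = 180° − θ = 107.9555°

center=(-10.5392,-19.8572) T_A=(-20.4807,-12.8936) T_B=(-0.8501,-12.5467) sweep=107.9555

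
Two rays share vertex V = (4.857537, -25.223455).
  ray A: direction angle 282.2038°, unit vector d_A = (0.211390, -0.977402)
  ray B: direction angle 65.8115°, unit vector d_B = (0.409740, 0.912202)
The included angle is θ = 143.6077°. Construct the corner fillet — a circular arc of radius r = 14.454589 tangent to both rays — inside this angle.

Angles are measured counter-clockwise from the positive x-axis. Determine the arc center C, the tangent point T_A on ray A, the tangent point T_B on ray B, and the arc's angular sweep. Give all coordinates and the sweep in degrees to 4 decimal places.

bisector direction at 354.0077° = (0.994536,-0.104396)
center distance |VC| = r/sin(θ/2) = 14.454589/sin(71.8038°) = 15.215468
C = V + |VC|·bis = (19.9899,-26.8119)
T_A = V + ((C−V)·d_A)·d_A = V + 4.7514·d_A = (5.8619,-29.8674)
T_B = V + ((C−V)·d_B)·d_B = V + 4.7514·d_B = (6.8044,-20.8893)
sweep = 180° − θ = 36.3923°

center=(19.9899,-26.8119) T_A=(5.8619,-29.8674) T_B=(6.8044,-20.8893) sweep=36.3923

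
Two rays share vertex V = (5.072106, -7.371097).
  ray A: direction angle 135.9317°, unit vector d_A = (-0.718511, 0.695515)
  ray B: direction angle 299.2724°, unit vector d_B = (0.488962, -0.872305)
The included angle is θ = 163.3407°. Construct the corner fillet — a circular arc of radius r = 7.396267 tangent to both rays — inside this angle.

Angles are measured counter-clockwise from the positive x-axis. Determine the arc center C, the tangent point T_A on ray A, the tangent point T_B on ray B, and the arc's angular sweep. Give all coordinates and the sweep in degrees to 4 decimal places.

center=(-0.8502,-11.9322) T_A=(4.2940,-6.6179) T_B=(5.6016,-8.3157) sweep=16.6593

bisector direction at 217.6021° = (-0.792268,-0.610174)
center distance |VC| = r/sin(θ/2) = 7.396267/sin(81.6703°) = 7.475122
C = V + |VC|·bis = (-0.8502,-11.9322)
T_A = V + ((C−V)·d_A)·d_A = V + 1.0829·d_A = (4.2940,-6.6179)
T_B = V + ((C−V)·d_B)·d_B = V + 1.0829·d_B = (5.6016,-8.3157)
sweep = 180° − θ = 16.6593°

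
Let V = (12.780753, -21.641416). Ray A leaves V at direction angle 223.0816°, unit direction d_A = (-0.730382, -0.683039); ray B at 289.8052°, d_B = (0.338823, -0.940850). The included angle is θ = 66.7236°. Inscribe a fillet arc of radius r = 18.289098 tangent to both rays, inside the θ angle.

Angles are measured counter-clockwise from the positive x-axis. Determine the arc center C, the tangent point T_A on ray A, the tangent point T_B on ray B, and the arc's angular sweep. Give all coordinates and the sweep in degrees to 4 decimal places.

bisector direction at 256.4434° = (-0.234406,-0.972139)
center distance |VC| = r/sin(θ/2) = 18.289098/sin(33.3618°) = 33.257500
C = V + |VC|·bis = (4.9850,-53.9723)
T_A = V + ((C−V)·d_A)·d_A = V + 27.7772·d_A = (-7.5072,-40.6143)
T_B = V + ((C−V)·d_B)·d_B = V + 27.7772·d_B = (22.1923,-47.7756)
sweep = 180° − θ = 113.2764°

center=(4.9850,-53.9723) T_A=(-7.5072,-40.6143) T_B=(22.1923,-47.7756) sweep=113.2764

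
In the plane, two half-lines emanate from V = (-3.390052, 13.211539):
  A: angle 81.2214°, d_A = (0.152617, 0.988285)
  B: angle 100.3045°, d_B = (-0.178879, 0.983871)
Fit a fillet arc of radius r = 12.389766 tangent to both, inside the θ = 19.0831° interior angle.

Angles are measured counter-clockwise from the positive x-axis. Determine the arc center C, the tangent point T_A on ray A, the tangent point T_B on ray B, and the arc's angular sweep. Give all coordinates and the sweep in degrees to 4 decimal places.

bisector direction at 90.7630° = (-0.013316,0.999911)
center distance |VC| = r/sin(θ/2) = 12.389766/sin(9.5416°) = 74.743947
C = V + |VC|·bis = (-4.3853,87.9489)
T_A = V + ((C−V)·d_A)·d_A = V + 73.7099·d_A = (7.8593,86.0580)
T_B = V + ((C−V)·d_B)·d_B = V + 73.7099·d_B = (-16.5752,85.7326)
sweep = 180° − θ = 160.9169°

center=(-4.3853,87.9489) T_A=(7.8593,86.0580) T_B=(-16.5752,85.7326) sweep=160.9169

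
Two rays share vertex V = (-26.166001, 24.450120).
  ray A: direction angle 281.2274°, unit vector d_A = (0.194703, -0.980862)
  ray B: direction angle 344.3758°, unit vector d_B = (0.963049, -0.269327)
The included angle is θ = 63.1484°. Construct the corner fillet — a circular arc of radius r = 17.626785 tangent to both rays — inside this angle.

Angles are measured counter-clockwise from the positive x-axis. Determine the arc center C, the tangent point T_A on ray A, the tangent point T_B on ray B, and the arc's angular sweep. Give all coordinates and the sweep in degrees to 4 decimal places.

bisector direction at 312.8016° = (0.679462,-0.733711)
center distance |VC| = r/sin(θ/2) = 17.626785/sin(31.5742°) = 33.664451
C = V + |VC|·bis = (-3.2923,-0.2499)
T_A = V + ((C−V)·d_A)·d_A = V + 28.6809·d_A = (-20.5817,-3.6819)
T_B = V + ((C−V)·d_B)·d_B = V + 28.6809·d_B = (1.4551,16.7256)
sweep = 180° − θ = 116.8516°

center=(-3.2923,-0.2499) T_A=(-20.5817,-3.6819) T_B=(1.4551,16.7256) sweep=116.8516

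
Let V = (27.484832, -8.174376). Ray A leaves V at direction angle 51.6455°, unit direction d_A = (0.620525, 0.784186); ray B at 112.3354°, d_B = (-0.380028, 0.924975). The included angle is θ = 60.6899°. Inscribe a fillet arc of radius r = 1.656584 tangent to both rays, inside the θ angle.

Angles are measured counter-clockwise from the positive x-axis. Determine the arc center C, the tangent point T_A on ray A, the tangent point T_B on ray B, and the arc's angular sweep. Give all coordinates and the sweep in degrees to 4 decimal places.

bisector direction at 81.9904° = (0.139338,0.990245)
center distance |VC| = r/sin(θ/2) = 1.656584/sin(30.3450°) = 3.279034
C = V + |VC|·bis = (27.9417,-4.9273)
T_A = V + ((C−V)·d_A)·d_A = V + 2.8298·d_A = (29.2408,-5.9553)
T_B = V + ((C−V)·d_B)·d_B = V + 2.8298·d_B = (26.4094,-5.5569)
sweep = 180° − θ = 119.3101°

center=(27.9417,-4.9273) T_A=(29.2408,-5.9553) T_B=(26.4094,-5.5569) sweep=119.3101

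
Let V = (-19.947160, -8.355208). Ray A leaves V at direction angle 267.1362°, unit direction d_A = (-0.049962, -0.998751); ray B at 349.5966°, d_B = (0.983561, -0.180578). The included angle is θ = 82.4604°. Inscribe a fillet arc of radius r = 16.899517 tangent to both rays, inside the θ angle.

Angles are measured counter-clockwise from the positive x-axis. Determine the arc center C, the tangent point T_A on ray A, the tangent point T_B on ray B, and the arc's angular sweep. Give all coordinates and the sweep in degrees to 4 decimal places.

bisector direction at 308.3664° = (0.620688,-0.784058)
center distance |VC| = r/sin(θ/2) = 16.899517/sin(41.2302°) = 25.640839
C = V + |VC|·bis = (-4.0322,-28.4591)
T_A = V + ((C−V)·d_A)·d_A = V + 19.2836·d_A = (-20.9106,-27.6148)
T_B = V + ((C−V)·d_B)·d_B = V + 19.2836·d_B = (-0.9805,-11.8374)
sweep = 180° − θ = 97.5396°

center=(-4.0322,-28.4591) T_A=(-20.9106,-27.6148) T_B=(-0.9805,-11.8374) sweep=97.5396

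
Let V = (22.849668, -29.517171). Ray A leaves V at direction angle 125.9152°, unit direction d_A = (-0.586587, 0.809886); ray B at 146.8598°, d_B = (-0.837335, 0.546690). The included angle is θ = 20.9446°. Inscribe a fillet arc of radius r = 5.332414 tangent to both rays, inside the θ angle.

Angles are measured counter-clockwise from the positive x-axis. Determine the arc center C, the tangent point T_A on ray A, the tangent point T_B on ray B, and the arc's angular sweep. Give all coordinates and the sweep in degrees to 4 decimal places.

bisector direction at 136.3875° = (-0.724021,0.689778)
center distance |VC| = r/sin(θ/2) = 5.332414/sin(10.4723°) = 29.337642
C = V + |VC|·bis = (1.6086,-9.2807)
T_A = V + ((C−V)·d_A)·d_A = V + 28.8490·d_A = (5.9272,-6.1528)
T_B = V + ((C−V)·d_B)·d_B = V + 28.8490·d_B = (-1.3066,-13.7457)
sweep = 180° − θ = 159.0554°

center=(1.6086,-9.2807) T_A=(5.9272,-6.1528) T_B=(-1.3066,-13.7457) sweep=159.0554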